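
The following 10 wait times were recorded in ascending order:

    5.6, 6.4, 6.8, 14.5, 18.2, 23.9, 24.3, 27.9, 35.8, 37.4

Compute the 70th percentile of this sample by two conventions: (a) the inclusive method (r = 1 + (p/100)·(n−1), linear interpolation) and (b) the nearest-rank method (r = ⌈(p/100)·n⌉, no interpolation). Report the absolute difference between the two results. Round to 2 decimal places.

1.08

n = 10.
(a) r = 7.3; between ranks 7 (24.3) and 8 (27.9): 25.38.
(b) the nearest-rank method: rank 7 → 24.3.
|25.38 − 24.3| = 1.08.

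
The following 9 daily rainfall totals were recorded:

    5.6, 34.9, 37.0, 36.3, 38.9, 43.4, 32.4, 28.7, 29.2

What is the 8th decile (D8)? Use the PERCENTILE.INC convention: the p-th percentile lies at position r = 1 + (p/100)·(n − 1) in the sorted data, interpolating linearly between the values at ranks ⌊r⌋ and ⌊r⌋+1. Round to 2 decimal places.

37.76

Sorted: 5.6, 28.7, 29.2, 32.4, 34.9, 36.3, 37.0, 38.9, 43.4.
n = 9.
r = 1 + (80/100)·(9 − 1) = 1 + 6.4 = 7.4.
Rank 7 is 37.0 and rank 8 is 38.9.
Interpolate: 37.0 + 0.4·(38.9 − 37.0) = 37.0 + 0.4·1.9 = 37.76.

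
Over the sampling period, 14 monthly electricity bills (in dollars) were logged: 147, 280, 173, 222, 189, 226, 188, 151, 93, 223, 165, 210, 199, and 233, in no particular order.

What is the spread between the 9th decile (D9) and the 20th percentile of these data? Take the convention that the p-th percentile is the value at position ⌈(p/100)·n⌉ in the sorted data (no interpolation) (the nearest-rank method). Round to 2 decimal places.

82.00

Sorted: 93, 147, 151, 165, 173, 188, 189, 199, 210, 222, 223, 226, 233, 280.
n = 14.
P20: rank ⌈20/100·14⌉ = 3 → 151.
P90: rank ⌈90/100·14⌉ = 13 → 233.
Difference: 233 − 151 = 82.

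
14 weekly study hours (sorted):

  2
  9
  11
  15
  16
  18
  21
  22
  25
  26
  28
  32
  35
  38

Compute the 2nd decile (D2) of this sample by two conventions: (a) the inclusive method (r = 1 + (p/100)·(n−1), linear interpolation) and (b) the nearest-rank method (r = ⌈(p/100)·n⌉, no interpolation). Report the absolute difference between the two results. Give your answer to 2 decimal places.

2.40

n = 14.
(a) r = 3.6; between ranks 3 (11) and 4 (15): 13.4.
(b) the nearest-rank method: rank 3 → 11.
|13.4 − 11| = 2.4.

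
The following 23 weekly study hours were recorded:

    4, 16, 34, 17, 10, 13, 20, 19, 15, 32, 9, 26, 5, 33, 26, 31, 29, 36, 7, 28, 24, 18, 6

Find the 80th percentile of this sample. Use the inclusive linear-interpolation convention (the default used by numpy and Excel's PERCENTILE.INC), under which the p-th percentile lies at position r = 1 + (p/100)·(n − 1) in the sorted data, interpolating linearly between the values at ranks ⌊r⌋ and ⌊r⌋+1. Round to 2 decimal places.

30.20

Sorted: 4, 5, 6, 7, 9, 10, 13, 15, 16, 17, 18, 19, 20, 24, 26, 26, 28, 29, 31, 32, 33, 34, 36.
n = 23.
r = 1 + (80/100)·(23 − 1) = 1 + 17.6 = 18.6.
Rank 18 is 29 and rank 19 is 31.
Interpolate: 29 + 0.6·(31 − 29) = 29 + 0.6·2 = 30.2.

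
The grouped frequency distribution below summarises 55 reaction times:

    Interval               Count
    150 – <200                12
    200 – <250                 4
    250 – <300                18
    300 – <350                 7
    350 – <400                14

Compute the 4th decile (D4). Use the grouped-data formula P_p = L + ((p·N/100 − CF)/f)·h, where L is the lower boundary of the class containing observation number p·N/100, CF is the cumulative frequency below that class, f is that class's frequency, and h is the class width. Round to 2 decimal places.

N = 55; target position k = 40/100 · 55 = 22.
Cumulative frequencies: 12, 16, 34, 41, 55.
Observation 22 falls in the class 250 – <300.
L = 250, CF = 16, f = 18, h = 50.
P40 = 250 + ((22 − 16)/18)·50 = 250 + 16.6667 = 266.667.

266.67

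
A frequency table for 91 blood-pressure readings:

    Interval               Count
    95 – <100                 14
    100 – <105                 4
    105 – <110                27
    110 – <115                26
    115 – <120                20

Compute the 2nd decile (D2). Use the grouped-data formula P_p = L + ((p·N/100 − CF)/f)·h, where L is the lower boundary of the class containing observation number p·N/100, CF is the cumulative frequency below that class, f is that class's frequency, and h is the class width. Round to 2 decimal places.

105.04

N = 91; target position k = 20/100 · 91 = 18.2.
Cumulative frequencies: 14, 18, 45, 71, 91.
Observation 18.2 falls in the class 105 – <110.
L = 105, CF = 18, f = 27, h = 5.
P20 = 105 + ((18.2 − 18)/27)·5 = 105 + 0.037037 = 105.037.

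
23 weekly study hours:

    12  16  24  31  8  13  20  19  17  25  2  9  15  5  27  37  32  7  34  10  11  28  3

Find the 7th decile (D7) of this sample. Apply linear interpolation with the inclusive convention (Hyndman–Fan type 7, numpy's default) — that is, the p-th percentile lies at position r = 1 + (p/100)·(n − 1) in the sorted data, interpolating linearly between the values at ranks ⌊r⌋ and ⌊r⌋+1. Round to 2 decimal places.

Sorted: 2, 3, 5, 7, 8, 9, 10, 11, 12, 13, 15, 16, 17, 19, 20, 24, 25, 27, 28, 31, 32, 34, 37.
n = 23.
r = 1 + (70/100)·(23 − 1) = 1 + 15.4 = 16.4.
Rank 16 is 24 and rank 17 is 25.
Interpolate: 24 + 0.4·(25 − 24) = 24 + 0.4·1 = 24.4.

24.40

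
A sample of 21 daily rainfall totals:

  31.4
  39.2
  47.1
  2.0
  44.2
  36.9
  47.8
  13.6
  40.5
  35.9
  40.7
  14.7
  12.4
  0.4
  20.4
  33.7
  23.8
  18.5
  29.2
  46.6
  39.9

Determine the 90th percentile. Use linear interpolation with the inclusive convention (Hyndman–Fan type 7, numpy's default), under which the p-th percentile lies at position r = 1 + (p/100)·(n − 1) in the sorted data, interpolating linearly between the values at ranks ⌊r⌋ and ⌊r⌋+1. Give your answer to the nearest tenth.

46.6

Sorted: 0.4, 2.0, 12.4, 13.6, 14.7, 18.5, 20.4, 23.8, 29.2, 31.4, 33.7, 35.9, 36.9, 39.2, 39.9, 40.5, 40.7, 44.2, 46.6, 47.1, 47.8.
n = 21.
r = 1 + (90/100)·(21 − 1) = 1 + 18 = 19.
r is an integer, so P90 is the value at rank 19: 46.6.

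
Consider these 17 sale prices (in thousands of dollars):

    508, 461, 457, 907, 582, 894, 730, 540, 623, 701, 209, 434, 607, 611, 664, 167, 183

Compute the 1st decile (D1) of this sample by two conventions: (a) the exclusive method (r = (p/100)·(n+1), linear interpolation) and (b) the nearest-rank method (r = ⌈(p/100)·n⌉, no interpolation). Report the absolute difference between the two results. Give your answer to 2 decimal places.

Sorted: 167, 183, 209, 434, 457, 461, 508, 540, 582, 607, 611, 623, 664, 701, 730, 894, 907.
n = 17.
(a) r = 1.8; between ranks 1 (167) and 2 (183): 179.8.
(b) the nearest-rank method: rank 2 → 183.
|179.8 − 183| = 3.2.

3.20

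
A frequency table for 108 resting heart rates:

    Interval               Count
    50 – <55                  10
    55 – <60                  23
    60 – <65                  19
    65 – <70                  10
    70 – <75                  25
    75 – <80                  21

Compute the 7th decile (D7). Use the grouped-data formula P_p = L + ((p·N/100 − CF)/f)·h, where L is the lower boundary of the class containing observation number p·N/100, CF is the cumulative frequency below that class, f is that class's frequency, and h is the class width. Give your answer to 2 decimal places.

N = 108; target position k = 70/100 · 108 = 75.6.
Cumulative frequencies: 10, 33, 52, 62, 87, 108.
Observation 75.6 falls in the class 70 – <75.
L = 70, CF = 62, f = 25, h = 5.
P70 = 70 + ((75.6 − 62)/25)·5 = 70 + 2.72 = 72.72.

72.72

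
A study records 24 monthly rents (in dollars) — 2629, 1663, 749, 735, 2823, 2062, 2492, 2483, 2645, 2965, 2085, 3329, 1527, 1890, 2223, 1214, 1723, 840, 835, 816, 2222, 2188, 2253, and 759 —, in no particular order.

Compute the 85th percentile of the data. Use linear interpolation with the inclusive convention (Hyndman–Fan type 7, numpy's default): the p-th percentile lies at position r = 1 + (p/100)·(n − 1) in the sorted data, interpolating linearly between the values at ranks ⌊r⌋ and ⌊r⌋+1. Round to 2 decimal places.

2637.80

Sorted: 735, 749, 759, 816, 835, 840, 1214, 1527, 1663, 1723, 1890, 2062, 2085, 2188, 2222, 2223, 2253, 2483, 2492, 2629, 2645, 2823, 2965, 3329.
n = 24.
r = 1 + (85/100)·(24 − 1) = 1 + 19.55 = 20.55.
Rank 20 is 2629 and rank 21 is 2645.
Interpolate: 2629 + 0.55·(2645 − 2629) = 2629 + 0.55·16 = 2637.8.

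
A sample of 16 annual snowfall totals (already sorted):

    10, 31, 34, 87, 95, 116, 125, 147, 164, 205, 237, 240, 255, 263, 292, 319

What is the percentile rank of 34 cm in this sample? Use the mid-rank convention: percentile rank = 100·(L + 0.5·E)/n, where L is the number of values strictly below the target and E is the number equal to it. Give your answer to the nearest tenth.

15.6

Count below 34: L = 2; count equal: E = 1; n = 16.
Percentile rank = 100·(2 + 0.5·1)/16 = 100·2.5/16 = 15.62.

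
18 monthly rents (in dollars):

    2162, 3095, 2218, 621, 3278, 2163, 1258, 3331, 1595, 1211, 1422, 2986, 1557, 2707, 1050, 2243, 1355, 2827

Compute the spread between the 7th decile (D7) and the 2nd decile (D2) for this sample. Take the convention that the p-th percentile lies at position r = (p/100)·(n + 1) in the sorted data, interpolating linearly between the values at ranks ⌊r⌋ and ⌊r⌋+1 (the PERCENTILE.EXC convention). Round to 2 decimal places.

Sorted: 621, 1050, 1211, 1258, 1355, 1422, 1557, 1595, 2162, 2163, 2218, 2243, 2707, 2827, 2986, 3095, 3278, 3331.
n = 18.
P20: r = 3.8; ranks 3–4 are 1211, 1258; interpolating gives 1248.6.
P70: r = 13.3; ranks 13–14 are 2707, 2827; interpolating gives 2743.
Difference: 2743 − 1248.6 = 1494.4.

1494.40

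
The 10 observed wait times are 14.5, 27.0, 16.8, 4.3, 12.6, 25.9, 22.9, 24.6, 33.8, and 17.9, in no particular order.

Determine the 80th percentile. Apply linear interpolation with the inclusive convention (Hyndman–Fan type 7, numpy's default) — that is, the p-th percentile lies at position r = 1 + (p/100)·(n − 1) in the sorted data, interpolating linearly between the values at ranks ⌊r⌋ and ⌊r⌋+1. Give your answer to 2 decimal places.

Sorted: 4.3, 12.6, 14.5, 16.8, 17.9, 22.9, 24.6, 25.9, 27.0, 33.8.
n = 10.
r = 1 + (80/100)·(10 − 1) = 1 + 7.2 = 8.2.
Rank 8 is 25.9 and rank 9 is 27.0.
Interpolate: 25.9 + 0.2·(27.0 − 25.9) = 25.9 + 0.2·1.1 = 26.12.

26.12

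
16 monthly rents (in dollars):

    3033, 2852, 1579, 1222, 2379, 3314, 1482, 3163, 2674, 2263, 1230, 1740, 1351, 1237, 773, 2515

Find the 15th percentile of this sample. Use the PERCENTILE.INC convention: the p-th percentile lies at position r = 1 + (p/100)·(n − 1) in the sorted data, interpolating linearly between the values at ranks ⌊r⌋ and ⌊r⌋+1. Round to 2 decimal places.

Sorted: 773, 1222, 1230, 1237, 1351, 1482, 1579, 1740, 2263, 2379, 2515, 2674, 2852, 3033, 3163, 3314.
n = 16.
r = 1 + (15/100)·(16 − 1) = 1 + 2.25 = 3.25.
Rank 3 is 1230 and rank 4 is 1237.
Interpolate: 1230 + 0.25·(1237 − 1230) = 1230 + 0.25·7 = 1231.75.

1231.75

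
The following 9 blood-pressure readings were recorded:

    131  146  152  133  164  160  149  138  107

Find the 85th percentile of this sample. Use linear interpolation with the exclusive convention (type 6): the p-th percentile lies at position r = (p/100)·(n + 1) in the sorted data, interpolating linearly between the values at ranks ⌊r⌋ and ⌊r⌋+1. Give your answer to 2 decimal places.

Sorted: 107, 131, 133, 138, 146, 149, 152, 160, 164.
n = 9.
r = (85/100)·(9 + 1) = 8.5.
Rank 8 is 160 and rank 9 is 164.
Interpolate: 160 + 0.5·(164 − 160) = 160 + 0.5·4 = 162.

162.00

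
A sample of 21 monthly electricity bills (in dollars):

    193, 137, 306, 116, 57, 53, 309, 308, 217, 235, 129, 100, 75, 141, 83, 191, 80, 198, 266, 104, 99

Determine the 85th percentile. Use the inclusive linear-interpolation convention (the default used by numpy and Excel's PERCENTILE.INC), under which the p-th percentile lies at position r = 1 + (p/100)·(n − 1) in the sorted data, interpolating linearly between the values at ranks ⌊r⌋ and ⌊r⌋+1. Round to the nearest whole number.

266

Sorted: 53, 57, 75, 80, 83, 99, 100, 104, 116, 129, 137, 141, 191, 193, 198, 217, 235, 266, 306, 308, 309.
n = 21.
r = 1 + (85/100)·(21 − 1) = 1 + 17 = 18.
r is an integer, so P85 is the value at rank 18: 266.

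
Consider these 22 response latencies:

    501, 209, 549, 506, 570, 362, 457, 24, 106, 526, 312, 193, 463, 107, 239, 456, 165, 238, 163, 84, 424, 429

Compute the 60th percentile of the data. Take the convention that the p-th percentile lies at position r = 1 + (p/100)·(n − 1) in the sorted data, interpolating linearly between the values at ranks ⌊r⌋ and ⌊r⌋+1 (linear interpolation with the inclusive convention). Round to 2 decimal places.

427.00

Sorted: 24, 84, 106, 107, 163, 165, 193, 209, 238, 239, 312, 362, 424, 429, 456, 457, 463, 501, 506, 526, 549, 570.
n = 22.
r = 1 + (60/100)·(22 − 1) = 1 + 12.6 = 13.6.
Rank 13 is 424 and rank 14 is 429.
Interpolate: 424 + 0.6·(429 − 424) = 424 + 0.6·5 = 427.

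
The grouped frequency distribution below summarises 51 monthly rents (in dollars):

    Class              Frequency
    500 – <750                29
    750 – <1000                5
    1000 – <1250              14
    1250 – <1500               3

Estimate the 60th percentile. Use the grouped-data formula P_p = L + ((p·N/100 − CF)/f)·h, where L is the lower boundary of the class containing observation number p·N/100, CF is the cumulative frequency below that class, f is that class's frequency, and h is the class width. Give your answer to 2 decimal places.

830.00

N = 51; target position k = 60/100 · 51 = 30.6.
Cumulative frequencies: 29, 34, 48, 51.
Observation 30.6 falls in the class 750 – <1000.
L = 750, CF = 29, f = 5, h = 250.
P60 = 750 + ((30.6 − 29)/5)·250 = 750 + 80 = 830.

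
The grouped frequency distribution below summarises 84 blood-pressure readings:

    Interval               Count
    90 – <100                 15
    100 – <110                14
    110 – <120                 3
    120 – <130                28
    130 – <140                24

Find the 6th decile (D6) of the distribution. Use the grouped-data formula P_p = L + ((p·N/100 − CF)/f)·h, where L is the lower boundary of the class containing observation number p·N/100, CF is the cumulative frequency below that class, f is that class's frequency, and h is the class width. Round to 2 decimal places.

N = 84; target position k = 60/100 · 84 = 50.4.
Cumulative frequencies: 15, 29, 32, 60, 84.
Observation 50.4 falls in the class 120 – <130.
L = 120, CF = 32, f = 28, h = 10.
P60 = 120 + ((50.4 − 32)/28)·10 = 120 + 6.57143 = 126.571.

126.57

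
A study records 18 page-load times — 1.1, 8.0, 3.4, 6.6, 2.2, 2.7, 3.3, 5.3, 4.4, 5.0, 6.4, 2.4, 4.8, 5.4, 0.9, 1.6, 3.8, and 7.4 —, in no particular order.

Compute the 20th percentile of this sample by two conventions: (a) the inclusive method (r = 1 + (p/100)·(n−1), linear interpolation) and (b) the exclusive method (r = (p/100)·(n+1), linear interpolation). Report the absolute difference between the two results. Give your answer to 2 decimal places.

Sorted: 0.9, 1.1, 1.6, 2.2, 2.4, 2.7, 3.3, 3.4, 3.8, 4.4, 4.8, 5.0, 5.3, 5.4, 6.4, 6.6, 7.4, 8.0.
n = 18.
(a) r = 4.4; between ranks 4 (2.2) and 5 (2.4): 2.28.
(b) r = 3.8; between ranks 3 (1.6) and 4 (2.2): 2.08.
|2.28 − 2.08| = 0.2.

0.20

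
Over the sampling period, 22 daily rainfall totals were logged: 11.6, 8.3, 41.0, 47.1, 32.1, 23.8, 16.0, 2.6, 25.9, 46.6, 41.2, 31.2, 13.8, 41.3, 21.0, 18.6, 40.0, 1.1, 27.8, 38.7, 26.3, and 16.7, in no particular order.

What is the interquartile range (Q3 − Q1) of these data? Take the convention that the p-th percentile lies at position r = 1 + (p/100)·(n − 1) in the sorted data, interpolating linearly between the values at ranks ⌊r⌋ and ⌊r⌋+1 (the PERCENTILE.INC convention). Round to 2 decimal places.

23.50

Sorted: 1.1, 2.6, 8.3, 11.6, 13.8, 16.0, 16.7, 18.6, 21.0, 23.8, 25.9, 26.3, 27.8, 31.2, 32.1, 38.7, 40.0, 41.0, 41.2, 41.3, 46.6, 47.1.
n = 22.
P25: r = 6.25; ranks 6–7 are 16.0, 16.7; interpolating gives 16.175.
P75: r = 16.75; ranks 16–17 are 38.7, 40.0; interpolating gives 39.675.
Difference: 39.675 − 16.175 = 23.5.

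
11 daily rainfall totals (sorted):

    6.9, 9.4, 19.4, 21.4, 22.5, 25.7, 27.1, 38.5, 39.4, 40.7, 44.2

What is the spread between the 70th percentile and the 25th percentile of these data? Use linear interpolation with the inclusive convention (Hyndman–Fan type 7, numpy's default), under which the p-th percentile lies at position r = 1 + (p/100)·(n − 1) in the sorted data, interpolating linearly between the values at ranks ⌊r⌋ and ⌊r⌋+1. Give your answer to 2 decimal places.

n = 11.
P25: r = 3.5; ranks 3–4 are 19.4, 21.4; interpolating gives 20.4.
P70: r = 8 (integer) → 38.5.
Difference: 38.5 − 20.4 = 18.1.

18.10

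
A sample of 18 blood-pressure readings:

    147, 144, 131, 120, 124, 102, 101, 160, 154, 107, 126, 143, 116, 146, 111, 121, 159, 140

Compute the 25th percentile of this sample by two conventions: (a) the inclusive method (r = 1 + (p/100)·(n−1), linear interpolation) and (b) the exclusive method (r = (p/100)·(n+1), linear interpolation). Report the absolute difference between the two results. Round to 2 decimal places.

2.25

Sorted: 101, 102, 107, 111, 116, 120, 121, 124, 126, 131, 140, 143, 144, 146, 147, 154, 159, 160.
n = 18.
(a) r = 5.25; between ranks 5 (116) and 6 (120): 117.
(b) r = 4.75; between ranks 4 (111) and 5 (116): 114.75.
|117 − 114.75| = 2.25.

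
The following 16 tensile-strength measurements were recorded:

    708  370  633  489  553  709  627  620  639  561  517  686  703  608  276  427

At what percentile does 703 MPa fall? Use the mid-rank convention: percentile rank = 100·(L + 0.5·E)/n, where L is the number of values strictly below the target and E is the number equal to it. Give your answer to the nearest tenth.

84.4

Sorted: 276, 370, 427, 489, 517, 553, 561, 608, 620, 627, 633, 639, 686, 703, 708, 709.
Count below 703: L = 13; count equal: E = 1; n = 16.
Percentile rank = 100·(13 + 0.5·1)/16 = 100·13.5/16 = 84.38.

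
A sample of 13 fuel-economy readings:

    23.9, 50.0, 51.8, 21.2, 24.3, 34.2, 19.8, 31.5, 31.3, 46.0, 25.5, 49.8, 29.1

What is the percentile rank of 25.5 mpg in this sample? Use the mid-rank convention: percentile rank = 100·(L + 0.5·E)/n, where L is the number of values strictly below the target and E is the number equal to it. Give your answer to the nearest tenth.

34.6

Sorted: 19.8, 21.2, 23.9, 24.3, 25.5, 29.1, 31.3, 31.5, 34.2, 46.0, 49.8, 50.0, 51.8.
Count below 25.5: L = 4; count equal: E = 1; n = 13.
Percentile rank = 100·(4 + 0.5·1)/13 = 100·4.5/13 = 34.62.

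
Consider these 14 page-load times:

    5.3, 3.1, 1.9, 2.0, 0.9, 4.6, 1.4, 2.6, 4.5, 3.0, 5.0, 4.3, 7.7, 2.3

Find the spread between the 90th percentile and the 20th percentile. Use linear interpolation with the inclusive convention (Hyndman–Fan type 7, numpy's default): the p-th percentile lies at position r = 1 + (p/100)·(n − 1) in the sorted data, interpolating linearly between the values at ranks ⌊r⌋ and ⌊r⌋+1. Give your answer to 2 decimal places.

Sorted: 0.9, 1.4, 1.9, 2.0, 2.3, 2.6, 3.0, 3.1, 4.3, 4.5, 4.6, 5.0, 5.3, 7.7.
n = 14.
P20: r = 3.6; ranks 3–4 are 1.9, 2.0; interpolating gives 1.96.
P90: r = 12.7; ranks 12–13 are 5.0, 5.3; interpolating gives 5.21.
Difference: 5.21 − 1.96 = 3.25.

3.25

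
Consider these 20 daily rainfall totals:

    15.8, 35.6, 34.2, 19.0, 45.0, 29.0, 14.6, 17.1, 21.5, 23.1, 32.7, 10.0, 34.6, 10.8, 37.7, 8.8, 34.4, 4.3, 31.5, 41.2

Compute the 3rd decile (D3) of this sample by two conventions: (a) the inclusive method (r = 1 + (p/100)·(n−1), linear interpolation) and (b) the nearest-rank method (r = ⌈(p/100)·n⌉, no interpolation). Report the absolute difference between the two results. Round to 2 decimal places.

0.91

Sorted: 4.3, 8.8, 10.0, 10.8, 14.6, 15.8, 17.1, 19.0, 21.5, 23.1, 29.0, 31.5, 32.7, 34.2, 34.4, 34.6, 35.6, 37.7, 41.2, 45.0.
n = 20.
(a) r = 6.7; between ranks 6 (15.8) and 7 (17.1): 16.71.
(b) the nearest-rank method: rank 6 → 15.8.
|16.71 − 15.8| = 0.91.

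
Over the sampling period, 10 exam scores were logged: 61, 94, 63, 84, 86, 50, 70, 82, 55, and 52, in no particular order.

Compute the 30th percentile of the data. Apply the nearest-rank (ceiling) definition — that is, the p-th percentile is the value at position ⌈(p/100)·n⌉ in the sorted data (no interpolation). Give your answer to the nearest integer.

Sorted: 50, 52, 55, 61, 63, 70, 82, 84, 86, 94.
n = 10.
Position = ⌈30/100 · 10⌉ = ⌈3⌉ = 3.
The value at rank 3 is 55.

55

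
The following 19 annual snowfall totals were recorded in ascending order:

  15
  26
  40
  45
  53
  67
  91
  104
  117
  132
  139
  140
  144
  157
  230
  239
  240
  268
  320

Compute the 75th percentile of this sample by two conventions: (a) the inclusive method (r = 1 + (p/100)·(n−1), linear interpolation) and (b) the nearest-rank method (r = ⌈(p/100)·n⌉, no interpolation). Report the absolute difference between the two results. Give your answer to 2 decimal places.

36.50

n = 19.
(a) r = 14.5; between ranks 14 (157) and 15 (230): 193.5.
(b) the nearest-rank method: rank 15 → 230.
|193.5 − 230| = 36.5.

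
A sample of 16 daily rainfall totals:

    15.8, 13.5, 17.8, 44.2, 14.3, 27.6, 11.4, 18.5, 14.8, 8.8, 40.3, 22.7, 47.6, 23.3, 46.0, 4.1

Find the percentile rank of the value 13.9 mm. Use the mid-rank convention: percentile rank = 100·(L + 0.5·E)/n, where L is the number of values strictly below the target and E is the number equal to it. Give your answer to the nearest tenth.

25.0

Sorted: 4.1, 8.8, 11.4, 13.5, 14.3, 14.8, 15.8, 17.8, 18.5, 22.7, 23.3, 27.6, 40.3, 44.2, 46.0, 47.6.
Count below 13.9: L = 4; count equal: E = 0; n = 16.
Percentile rank = 100·(4 + 0.5·0)/16 = 100·4/16 = 25.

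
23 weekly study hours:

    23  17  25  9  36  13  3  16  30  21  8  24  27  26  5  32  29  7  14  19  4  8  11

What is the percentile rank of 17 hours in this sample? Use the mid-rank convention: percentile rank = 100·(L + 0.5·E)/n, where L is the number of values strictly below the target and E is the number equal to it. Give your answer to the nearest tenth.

Sorted: 3, 4, 5, 7, 8, 8, 9, 11, 13, 14, 16, 17, 19, 21, 23, 24, 25, 26, 27, 29, 30, 32, 36.
Count below 17: L = 11; count equal: E = 1; n = 23.
Percentile rank = 100·(11 + 0.5·1)/23 = 100·11.5/23 = 50.

50.0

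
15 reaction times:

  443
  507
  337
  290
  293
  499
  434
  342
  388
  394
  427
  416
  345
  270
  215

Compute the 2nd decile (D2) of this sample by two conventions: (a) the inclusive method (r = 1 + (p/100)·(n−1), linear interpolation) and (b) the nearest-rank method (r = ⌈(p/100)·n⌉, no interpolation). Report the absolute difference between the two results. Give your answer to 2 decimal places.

Sorted: 215, 270, 290, 293, 337, 342, 345, 388, 394, 416, 427, 434, 443, 499, 507.
n = 15.
(a) r = 3.8; between ranks 3 (290) and 4 (293): 292.4.
(b) the nearest-rank method: rank 3 → 290.
|292.4 − 290| = 2.4.

2.40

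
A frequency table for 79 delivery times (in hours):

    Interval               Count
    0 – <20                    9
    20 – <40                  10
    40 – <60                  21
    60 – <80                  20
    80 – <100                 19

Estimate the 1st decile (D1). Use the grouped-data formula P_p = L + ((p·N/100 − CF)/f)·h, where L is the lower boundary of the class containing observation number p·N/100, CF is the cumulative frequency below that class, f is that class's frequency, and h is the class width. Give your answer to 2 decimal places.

17.56

N = 79; target position k = 10/100 · 79 = 7.9.
Cumulative frequencies: 9, 19, 40, 60, 79.
Observation 7.9 falls in the class 0 – <20.
L = 0, CF = 0, f = 9, h = 20.
P10 = 0 + ((7.9 − 0)/9)·20 = 0 + 17.5556 = 17.5556.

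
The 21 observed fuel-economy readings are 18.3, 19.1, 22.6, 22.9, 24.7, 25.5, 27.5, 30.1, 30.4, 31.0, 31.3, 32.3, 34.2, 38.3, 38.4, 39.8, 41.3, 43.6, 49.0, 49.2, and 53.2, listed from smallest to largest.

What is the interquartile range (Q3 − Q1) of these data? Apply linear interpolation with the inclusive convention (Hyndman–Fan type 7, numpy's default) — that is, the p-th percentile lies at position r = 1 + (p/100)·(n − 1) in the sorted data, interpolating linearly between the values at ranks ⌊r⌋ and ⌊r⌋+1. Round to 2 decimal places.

14.30

n = 21.
P25: r = 6 (integer) → 25.5.
P75: r = 16 (integer) → 39.8.
Difference: 39.8 − 25.5 = 14.3.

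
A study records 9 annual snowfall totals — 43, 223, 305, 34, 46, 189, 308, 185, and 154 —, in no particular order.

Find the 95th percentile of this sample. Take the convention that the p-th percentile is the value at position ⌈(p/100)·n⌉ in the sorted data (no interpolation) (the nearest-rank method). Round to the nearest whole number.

Sorted: 34, 43, 46, 154, 185, 189, 223, 305, 308.
n = 9.
Position = ⌈95/100 · 9⌉ = ⌈8.55⌉ = 9.
The value at rank 9 is 308.

308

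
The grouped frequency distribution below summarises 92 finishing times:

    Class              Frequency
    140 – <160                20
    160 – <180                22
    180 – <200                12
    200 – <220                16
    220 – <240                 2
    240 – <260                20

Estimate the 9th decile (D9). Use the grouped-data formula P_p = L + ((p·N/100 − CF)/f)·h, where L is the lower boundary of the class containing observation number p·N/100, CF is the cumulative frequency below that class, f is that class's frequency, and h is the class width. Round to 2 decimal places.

250.80

N = 92; target position k = 90/100 · 92 = 82.8.
Cumulative frequencies: 20, 42, 54, 70, 72, 92.
Observation 82.8 falls in the class 240 – <260.
L = 240, CF = 72, f = 20, h = 20.
P90 = 240 + ((82.8 − 72)/20)·20 = 240 + 10.8 = 250.8.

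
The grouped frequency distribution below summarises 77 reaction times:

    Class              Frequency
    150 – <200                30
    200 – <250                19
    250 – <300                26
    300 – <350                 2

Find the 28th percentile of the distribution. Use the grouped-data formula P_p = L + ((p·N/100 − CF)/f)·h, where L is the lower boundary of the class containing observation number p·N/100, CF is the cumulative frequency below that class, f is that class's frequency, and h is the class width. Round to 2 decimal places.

N = 77; target position k = 28/100 · 77 = 21.56.
Cumulative frequencies: 30, 49, 75, 77.
Observation 21.56 falls in the class 150 – <200.
L = 150, CF = 0, f = 30, h = 50.
P28 = 150 + ((21.56 − 0)/30)·50 = 150 + 35.9333 = 185.933.

185.93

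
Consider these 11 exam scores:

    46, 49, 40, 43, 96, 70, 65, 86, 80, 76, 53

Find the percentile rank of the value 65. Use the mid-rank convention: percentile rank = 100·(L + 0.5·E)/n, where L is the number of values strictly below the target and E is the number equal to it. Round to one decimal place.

50.0

Sorted: 40, 43, 46, 49, 53, 65, 70, 76, 80, 86, 96.
Count below 65: L = 5; count equal: E = 1; n = 11.
Percentile rank = 100·(5 + 0.5·1)/11 = 100·5.5/11 = 50.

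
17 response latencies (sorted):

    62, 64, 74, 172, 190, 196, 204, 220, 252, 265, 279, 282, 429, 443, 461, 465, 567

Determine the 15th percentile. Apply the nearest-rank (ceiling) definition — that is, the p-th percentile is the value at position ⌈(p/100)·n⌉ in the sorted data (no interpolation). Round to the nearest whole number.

74

n = 17.
Position = ⌈15/100 · 17⌉ = ⌈2.55⌉ = 3.
The value at rank 3 is 74.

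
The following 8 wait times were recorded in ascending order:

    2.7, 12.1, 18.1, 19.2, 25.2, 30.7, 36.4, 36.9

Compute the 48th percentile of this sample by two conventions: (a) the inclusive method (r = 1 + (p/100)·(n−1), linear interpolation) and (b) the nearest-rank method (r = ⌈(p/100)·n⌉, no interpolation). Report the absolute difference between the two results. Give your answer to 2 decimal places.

n = 8.
(a) r = 4.36; between ranks 4 (19.2) and 5 (25.2): 21.36.
(b) the nearest-rank method: rank 4 → 19.2.
|21.36 − 19.2| = 2.16.

2.16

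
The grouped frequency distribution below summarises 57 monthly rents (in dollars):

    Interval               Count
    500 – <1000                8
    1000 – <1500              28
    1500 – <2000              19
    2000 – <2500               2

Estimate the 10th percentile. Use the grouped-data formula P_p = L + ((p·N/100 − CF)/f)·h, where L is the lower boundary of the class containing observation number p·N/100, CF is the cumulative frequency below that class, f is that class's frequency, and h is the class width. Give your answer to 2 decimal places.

N = 57; target position k = 10/100 · 57 = 5.7.
Cumulative frequencies: 8, 36, 55, 57.
Observation 5.7 falls in the class 500 – <1000.
L = 500, CF = 0, f = 8, h = 500.
P10 = 500 + ((5.7 − 0)/8)·500 = 500 + 356.25 = 856.25.

856.25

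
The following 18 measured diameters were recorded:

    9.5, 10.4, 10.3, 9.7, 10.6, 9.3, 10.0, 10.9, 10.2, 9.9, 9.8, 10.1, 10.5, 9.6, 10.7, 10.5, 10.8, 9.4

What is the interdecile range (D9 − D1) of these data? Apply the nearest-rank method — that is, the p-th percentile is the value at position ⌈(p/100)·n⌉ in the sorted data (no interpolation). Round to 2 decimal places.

1.40

Sorted: 9.3, 9.4, 9.5, 9.6, 9.7, 9.8, 9.9, 10.0, 10.1, 10.2, 10.3, 10.4, 10.5, 10.5, 10.6, 10.7, 10.8, 10.9.
n = 18.
P10: rank ⌈10/100·18⌉ = 2 → 9.4.
P90: rank ⌈90/100·18⌉ = 17 → 10.8.
Difference: 10.8 − 9.4 = 1.4.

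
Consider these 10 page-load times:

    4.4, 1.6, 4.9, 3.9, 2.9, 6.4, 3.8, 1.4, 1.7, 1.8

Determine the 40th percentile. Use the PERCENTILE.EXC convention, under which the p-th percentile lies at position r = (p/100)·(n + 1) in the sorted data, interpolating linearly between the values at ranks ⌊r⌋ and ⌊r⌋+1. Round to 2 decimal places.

Sorted: 1.4, 1.6, 1.7, 1.8, 2.9, 3.8, 3.9, 4.4, 4.9, 6.4.
n = 10.
r = (40/100)·(10 + 1) = 4.4.
Rank 4 is 1.8 and rank 5 is 2.9.
Interpolate: 1.8 + 0.4·(2.9 − 1.8) = 1.8 + 0.4·1.1 = 2.24.

2.24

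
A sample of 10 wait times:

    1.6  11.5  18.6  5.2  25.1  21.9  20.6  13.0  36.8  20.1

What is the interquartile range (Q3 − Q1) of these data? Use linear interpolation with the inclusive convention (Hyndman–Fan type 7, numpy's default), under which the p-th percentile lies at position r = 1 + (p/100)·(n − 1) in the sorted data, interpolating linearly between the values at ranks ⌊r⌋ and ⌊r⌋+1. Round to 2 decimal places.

Sorted: 1.6, 5.2, 11.5, 13.0, 18.6, 20.1, 20.6, 21.9, 25.1, 36.8.
n = 10.
P25: r = 3.25; ranks 3–4 are 11.5, 13.0; interpolating gives 11.875.
P75: r = 7.75; ranks 7–8 are 20.6, 21.9; interpolating gives 21.575.
Difference: 21.575 − 11.875 = 9.7.

9.70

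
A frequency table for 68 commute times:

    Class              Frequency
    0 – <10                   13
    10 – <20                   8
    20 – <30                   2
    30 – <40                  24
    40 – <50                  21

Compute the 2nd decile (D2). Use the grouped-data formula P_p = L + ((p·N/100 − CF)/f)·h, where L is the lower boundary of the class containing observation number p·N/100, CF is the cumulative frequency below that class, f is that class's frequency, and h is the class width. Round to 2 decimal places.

N = 68; target position k = 20/100 · 68 = 13.6.
Cumulative frequencies: 13, 21, 23, 47, 68.
Observation 13.6 falls in the class 10 – <20.
L = 10, CF = 13, f = 8, h = 10.
P20 = 10 + ((13.6 − 13)/8)·10 = 10 + 0.75 = 10.75.

10.75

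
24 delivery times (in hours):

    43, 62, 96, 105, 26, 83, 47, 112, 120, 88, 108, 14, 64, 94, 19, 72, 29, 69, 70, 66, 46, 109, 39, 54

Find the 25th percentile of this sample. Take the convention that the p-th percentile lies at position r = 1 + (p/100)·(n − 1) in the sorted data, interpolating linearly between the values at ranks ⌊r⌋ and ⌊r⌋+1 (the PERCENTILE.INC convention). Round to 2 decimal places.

45.25

Sorted: 14, 19, 26, 29, 39, 43, 46, 47, 54, 62, 64, 66, 69, 70, 72, 83, 88, 94, 96, 105, 108, 109, 112, 120.
n = 24.
r = 1 + (25/100)·(24 − 1) = 1 + 5.75 = 6.75.
Rank 6 is 43 and rank 7 is 46.
Interpolate: 43 + 0.75·(46 − 43) = 43 + 0.75·3 = 45.25.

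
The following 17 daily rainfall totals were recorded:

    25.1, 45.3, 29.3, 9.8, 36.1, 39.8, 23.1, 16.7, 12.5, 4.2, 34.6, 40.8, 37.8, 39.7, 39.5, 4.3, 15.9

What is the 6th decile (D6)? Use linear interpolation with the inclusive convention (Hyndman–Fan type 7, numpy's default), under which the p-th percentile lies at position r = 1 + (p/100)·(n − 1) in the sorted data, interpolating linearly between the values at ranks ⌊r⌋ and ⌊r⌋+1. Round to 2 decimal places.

35.50

Sorted: 4.2, 4.3, 9.8, 12.5, 15.9, 16.7, 23.1, 25.1, 29.3, 34.6, 36.1, 37.8, 39.5, 39.7, 39.8, 40.8, 45.3.
n = 17.
r = 1 + (60/100)·(17 − 1) = 1 + 9.6 = 10.6.
Rank 10 is 34.6 and rank 11 is 36.1.
Interpolate: 34.6 + 0.6·(36.1 − 34.6) = 34.6 + 0.6·1.5 = 35.5.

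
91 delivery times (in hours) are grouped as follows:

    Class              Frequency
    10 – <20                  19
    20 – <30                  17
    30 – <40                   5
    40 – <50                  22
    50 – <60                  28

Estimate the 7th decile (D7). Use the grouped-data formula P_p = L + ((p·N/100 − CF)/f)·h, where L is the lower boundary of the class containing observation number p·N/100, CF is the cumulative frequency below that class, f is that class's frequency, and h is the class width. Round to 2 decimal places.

50.25

N = 91; target position k = 70/100 · 91 = 63.7.
Cumulative frequencies: 19, 36, 41, 63, 91.
Observation 63.7 falls in the class 50 – <60.
L = 50, CF = 63, f = 28, h = 10.
P70 = 50 + ((63.7 − 63)/28)·10 = 50 + 0.25 = 50.25.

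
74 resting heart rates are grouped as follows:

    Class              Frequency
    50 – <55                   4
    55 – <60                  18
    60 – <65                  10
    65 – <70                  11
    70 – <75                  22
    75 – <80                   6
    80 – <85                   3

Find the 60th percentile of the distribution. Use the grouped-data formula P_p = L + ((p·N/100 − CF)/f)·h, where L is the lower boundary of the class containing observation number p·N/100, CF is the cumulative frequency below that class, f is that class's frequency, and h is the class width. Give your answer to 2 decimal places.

70.32

N = 74; target position k = 60/100 · 74 = 44.4.
Cumulative frequencies: 4, 22, 32, 43, 65, 71, 74.
Observation 44.4 falls in the class 70 – <75.
L = 70, CF = 43, f = 22, h = 5.
P60 = 70 + ((44.4 − 43)/22)·5 = 70 + 0.318182 = 70.3182.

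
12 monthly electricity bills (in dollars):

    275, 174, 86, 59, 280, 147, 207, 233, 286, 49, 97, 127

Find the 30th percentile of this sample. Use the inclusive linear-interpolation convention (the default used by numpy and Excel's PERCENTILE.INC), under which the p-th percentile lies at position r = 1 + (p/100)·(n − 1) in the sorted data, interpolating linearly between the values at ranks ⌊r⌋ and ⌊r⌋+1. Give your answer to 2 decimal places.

Sorted: 49, 59, 86, 97, 127, 147, 174, 207, 233, 275, 280, 286.
n = 12.
r = 1 + (30/100)·(12 − 1) = 1 + 3.3 = 4.3.
Rank 4 is 97 and rank 5 is 127.
Interpolate: 97 + 0.3·(127 − 97) = 97 + 0.3·30 = 106.

106.00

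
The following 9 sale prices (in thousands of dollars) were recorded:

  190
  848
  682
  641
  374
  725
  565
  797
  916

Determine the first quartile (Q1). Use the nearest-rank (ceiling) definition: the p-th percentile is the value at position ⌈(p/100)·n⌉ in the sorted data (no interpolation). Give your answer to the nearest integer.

Sorted: 190, 374, 565, 641, 682, 725, 797, 848, 916.
n = 9.
Position = ⌈25/100 · 9⌉ = ⌈2.25⌉ = 3.
The value at rank 3 is 565.

565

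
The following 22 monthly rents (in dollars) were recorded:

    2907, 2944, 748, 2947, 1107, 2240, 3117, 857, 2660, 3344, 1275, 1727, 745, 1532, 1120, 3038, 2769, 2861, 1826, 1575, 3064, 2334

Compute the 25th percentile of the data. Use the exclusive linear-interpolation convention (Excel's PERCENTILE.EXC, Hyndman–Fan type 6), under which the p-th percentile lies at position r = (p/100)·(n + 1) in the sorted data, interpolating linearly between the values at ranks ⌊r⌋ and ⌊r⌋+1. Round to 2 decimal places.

1236.25

Sorted: 745, 748, 857, 1107, 1120, 1275, 1532, 1575, 1727, 1826, 2240, 2334, 2660, 2769, 2861, 2907, 2944, 2947, 3038, 3064, 3117, 3344.
n = 22.
r = (25/100)·(22 + 1) = 5.75.
Rank 5 is 1120 and rank 6 is 1275.
Interpolate: 1120 + 0.75·(1275 − 1120) = 1120 + 0.75·155 = 1236.25.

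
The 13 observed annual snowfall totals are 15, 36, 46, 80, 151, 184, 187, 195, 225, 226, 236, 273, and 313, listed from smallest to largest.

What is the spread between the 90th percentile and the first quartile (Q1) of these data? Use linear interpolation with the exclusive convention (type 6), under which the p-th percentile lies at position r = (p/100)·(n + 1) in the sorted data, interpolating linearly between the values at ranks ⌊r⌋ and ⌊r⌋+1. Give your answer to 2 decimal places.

n = 13.
P25: r = 3.5; ranks 3–4 are 46, 80; interpolating gives 63.
P90: r = 12.6; ranks 12–13 are 273, 313; interpolating gives 297.
Difference: 297 − 63 = 234.

234.00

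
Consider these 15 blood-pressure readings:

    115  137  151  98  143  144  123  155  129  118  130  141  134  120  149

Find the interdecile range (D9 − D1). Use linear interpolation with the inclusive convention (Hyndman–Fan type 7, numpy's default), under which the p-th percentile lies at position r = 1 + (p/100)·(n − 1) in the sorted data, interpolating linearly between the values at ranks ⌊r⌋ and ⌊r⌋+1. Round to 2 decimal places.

Sorted: 98, 115, 118, 120, 123, 129, 130, 134, 137, 141, 143, 144, 149, 151, 155.
n = 15.
P10: r = 2.4; ranks 2–3 are 115, 118; interpolating gives 116.2.
P90: r = 13.6; ranks 13–14 are 149, 151; interpolating gives 150.2.
Difference: 150.2 − 116.2 = 34.

34.00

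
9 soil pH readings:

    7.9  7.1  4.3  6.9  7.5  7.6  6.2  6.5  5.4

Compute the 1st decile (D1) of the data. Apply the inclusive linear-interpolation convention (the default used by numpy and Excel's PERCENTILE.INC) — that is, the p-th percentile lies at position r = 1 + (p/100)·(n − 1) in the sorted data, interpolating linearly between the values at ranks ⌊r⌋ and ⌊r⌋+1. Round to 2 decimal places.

Sorted: 4.3, 5.4, 6.2, 6.5, 6.9, 7.1, 7.5, 7.6, 7.9.
n = 9.
r = 1 + (10/100)·(9 − 1) = 1 + 0.8 = 1.8.
Rank 1 is 4.3 and rank 2 is 5.4.
Interpolate: 4.3 + 0.8·(5.4 − 4.3) = 4.3 + 0.8·1.1 = 5.18.

5.18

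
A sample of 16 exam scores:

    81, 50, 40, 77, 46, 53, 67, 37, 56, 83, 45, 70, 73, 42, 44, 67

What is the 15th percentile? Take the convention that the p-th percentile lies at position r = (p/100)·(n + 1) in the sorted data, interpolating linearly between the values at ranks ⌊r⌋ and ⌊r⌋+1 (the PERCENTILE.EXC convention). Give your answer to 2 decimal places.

41.10

Sorted: 37, 40, 42, 44, 45, 46, 50, 53, 56, 67, 67, 70, 73, 77, 81, 83.
n = 16.
r = (15/100)·(16 + 1) = 2.55.
Rank 2 is 40 and rank 3 is 42.
Interpolate: 40 + 0.55·(42 − 40) = 40 + 0.55·2 = 41.1.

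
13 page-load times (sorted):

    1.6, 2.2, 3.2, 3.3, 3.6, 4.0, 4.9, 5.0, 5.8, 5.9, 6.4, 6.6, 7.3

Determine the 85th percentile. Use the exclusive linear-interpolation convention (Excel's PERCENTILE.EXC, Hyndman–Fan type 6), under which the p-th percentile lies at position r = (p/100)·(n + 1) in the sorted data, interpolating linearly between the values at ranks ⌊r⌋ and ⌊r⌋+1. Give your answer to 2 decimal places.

n = 13.
r = (85/100)·(13 + 1) = 11.9.
Rank 11 is 6.4 and rank 12 is 6.6.
Interpolate: 6.4 + 0.9·(6.6 − 6.4) = 6.4 + 0.9·0.2 = 6.58.

6.58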